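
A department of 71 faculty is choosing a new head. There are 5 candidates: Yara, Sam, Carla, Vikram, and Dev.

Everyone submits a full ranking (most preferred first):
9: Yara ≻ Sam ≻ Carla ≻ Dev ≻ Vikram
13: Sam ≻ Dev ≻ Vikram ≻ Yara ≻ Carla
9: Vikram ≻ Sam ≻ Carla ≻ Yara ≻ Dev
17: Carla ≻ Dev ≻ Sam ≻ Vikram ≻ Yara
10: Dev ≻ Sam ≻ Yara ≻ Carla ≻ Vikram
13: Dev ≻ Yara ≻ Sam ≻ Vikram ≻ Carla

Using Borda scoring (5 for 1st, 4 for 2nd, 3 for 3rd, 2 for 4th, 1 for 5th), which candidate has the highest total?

Yara: 9×5 + 13×2 + 9×2 + 17×1 + 10×3 + 13×4 = 188
Sam: 9×4 + 13×5 + 9×4 + 17×3 + 10×4 + 13×3 = 267
Carla: 9×3 + 13×1 + 9×3 + 17×5 + 10×2 + 13×1 = 185
Vikram: 9×1 + 13×3 + 9×5 + 17×2 + 10×1 + 13×2 = 163
Dev: 9×2 + 13×4 + 9×1 + 17×4 + 10×5 + 13×5 = 262

Sam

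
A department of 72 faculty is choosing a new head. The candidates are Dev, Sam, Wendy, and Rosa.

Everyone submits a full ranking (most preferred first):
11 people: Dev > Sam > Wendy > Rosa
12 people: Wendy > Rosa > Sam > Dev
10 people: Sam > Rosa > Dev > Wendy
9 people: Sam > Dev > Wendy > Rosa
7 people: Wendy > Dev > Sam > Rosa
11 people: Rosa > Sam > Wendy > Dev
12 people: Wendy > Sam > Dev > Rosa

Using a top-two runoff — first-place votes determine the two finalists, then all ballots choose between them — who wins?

Round 1 first-place votes: Dev 11, Sam 19, Wendy 31, Rosa 11. Wendy and Sam advance.
Runoff: Wendy is ranked above Sam on 31 ballots, Sam above Wendy on 41.

Sam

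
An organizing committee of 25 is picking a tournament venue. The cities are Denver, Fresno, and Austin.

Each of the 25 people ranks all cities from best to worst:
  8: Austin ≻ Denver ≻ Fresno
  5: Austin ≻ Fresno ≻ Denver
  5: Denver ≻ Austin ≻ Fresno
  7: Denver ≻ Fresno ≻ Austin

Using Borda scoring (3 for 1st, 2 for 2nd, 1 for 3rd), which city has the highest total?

Denver: 8×2 + 5×1 + 5×3 + 7×3 = 57
Fresno: 8×1 + 5×2 + 5×1 + 7×2 = 37
Austin: 8×3 + 5×3 + 5×2 + 7×1 = 56

Denver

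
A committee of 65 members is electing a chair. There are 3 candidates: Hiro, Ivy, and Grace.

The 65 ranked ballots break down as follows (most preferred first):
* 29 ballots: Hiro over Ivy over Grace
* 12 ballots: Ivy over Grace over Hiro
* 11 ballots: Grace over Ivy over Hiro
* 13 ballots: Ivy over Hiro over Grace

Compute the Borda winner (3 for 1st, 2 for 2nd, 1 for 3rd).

Hiro: 29×3 + 12×1 + 11×1 + 13×2 = 136
Ivy: 29×2 + 12×3 + 11×2 + 13×3 = 155
Grace: 29×1 + 12×2 + 11×3 + 13×1 = 99

Ivy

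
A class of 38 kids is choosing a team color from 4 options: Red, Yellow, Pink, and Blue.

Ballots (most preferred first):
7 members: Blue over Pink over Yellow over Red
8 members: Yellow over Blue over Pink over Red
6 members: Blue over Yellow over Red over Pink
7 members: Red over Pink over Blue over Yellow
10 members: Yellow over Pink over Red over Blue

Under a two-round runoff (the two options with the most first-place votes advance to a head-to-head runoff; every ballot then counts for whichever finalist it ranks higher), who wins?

Round 1 first-place votes: Red 7, Yellow 18, Pink 0, Blue 13. Yellow and Blue advance.
Runoff: Yellow is ranked above Blue on 18 ballots, Blue above Yellow on 20.

Blue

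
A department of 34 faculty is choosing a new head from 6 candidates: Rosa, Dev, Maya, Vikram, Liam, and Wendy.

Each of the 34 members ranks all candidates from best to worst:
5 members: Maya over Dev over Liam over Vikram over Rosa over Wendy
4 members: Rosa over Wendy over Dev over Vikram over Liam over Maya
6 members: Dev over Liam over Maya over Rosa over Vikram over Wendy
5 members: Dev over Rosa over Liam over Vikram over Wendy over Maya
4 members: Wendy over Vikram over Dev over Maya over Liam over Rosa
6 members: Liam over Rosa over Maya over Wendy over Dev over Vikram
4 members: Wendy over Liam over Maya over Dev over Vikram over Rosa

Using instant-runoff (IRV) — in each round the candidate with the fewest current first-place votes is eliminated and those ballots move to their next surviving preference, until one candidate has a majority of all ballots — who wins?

Round 1: Rosa 4, Dev 11, Maya 5, Vikram 0, Liam 6, Wendy 8. Vikram eliminated.
Round 2: Rosa 4, Dev 11, Maya 5, Liam 6, Wendy 8. Rosa eliminated.
Round 3: Dev 11, Maya 5, Liam 6, Wendy 12. Maya eliminated.
Round 4: Dev 16, Liam 6, Wendy 12. Liam eliminated.
Round 5: Dev 16, Wendy 18. Wendy has a majority (≥18).

Wendy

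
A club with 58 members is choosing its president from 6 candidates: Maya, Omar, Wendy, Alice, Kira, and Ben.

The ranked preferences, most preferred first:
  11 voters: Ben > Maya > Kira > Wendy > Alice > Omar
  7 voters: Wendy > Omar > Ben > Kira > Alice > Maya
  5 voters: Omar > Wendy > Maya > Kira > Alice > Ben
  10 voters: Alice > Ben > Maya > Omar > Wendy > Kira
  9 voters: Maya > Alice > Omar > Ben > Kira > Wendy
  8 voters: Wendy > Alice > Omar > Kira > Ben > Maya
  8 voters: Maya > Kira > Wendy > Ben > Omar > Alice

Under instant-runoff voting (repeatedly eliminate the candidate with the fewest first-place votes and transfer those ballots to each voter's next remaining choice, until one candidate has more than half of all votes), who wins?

Round 1: Maya 17, Omar 5, Wendy 15, Alice 10, Kira 0, Ben 11. Kira eliminated.
Round 2: Maya 17, Omar 5, Wendy 15, Alice 10, Ben 11. Omar eliminated.
Round 3: Maya 17, Wendy 20, Alice 10, Ben 11. Alice eliminated.
Round 4: Maya 17, Wendy 20, Ben 21. Maya eliminated.
Round 5: Wendy 28, Ben 30. Ben has a majority (≥30).

Ben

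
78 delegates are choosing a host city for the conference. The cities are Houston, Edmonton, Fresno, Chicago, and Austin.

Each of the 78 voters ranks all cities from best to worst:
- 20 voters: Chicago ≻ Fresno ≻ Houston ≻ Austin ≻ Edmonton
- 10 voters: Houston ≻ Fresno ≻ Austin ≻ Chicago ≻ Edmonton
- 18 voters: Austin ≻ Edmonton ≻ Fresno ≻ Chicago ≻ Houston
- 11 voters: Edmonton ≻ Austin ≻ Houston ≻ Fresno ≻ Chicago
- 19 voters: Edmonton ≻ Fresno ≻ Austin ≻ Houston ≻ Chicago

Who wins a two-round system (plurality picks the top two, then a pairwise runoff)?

Round 1 first-place votes: Houston 10, Edmonton 30, Fresno 0, Chicago 20, Austin 18. Edmonton and Chicago advance.
Runoff: Edmonton is ranked above Chicago on 48 ballots, Chicago above Edmonton on 30.

Edmonton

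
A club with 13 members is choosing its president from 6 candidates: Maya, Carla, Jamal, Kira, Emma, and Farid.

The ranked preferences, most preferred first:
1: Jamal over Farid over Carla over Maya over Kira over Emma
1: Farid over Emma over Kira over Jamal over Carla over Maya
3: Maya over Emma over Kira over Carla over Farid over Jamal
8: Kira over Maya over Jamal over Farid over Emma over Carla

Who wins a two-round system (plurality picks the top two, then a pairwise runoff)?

Kira

Round 1 first-place votes: Maya 3, Carla 0, Jamal 1, Kira 8, Emma 0, Farid 1. Kira and Maya advance.
Runoff: Kira is ranked above Maya on 9 ballots, Maya above Kira on 4.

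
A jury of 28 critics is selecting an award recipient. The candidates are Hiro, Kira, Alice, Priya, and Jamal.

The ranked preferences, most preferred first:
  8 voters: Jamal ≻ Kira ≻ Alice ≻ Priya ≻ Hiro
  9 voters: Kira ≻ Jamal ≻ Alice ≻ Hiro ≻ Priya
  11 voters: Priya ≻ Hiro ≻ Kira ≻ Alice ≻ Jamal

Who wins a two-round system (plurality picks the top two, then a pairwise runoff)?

Kira

Round 1 first-place votes: Hiro 0, Kira 9, Alice 0, Priya 11, Jamal 8. Priya and Kira advance.
Runoff: Priya is ranked above Kira on 11 ballots, Kira above Priya on 17.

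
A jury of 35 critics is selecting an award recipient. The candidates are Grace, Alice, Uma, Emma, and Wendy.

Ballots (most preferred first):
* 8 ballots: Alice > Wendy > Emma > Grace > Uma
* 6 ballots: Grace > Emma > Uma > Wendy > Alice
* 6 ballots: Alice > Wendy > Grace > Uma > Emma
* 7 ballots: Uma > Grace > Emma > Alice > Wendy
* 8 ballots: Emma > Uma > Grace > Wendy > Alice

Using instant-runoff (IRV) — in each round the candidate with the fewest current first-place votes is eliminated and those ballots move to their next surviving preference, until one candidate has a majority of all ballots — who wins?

Emma

Round 1: Grace 6, Alice 14, Uma 7, Emma 8, Wendy 0. Wendy eliminated.
Round 2: Grace 6, Alice 14, Uma 7, Emma 8. Grace eliminated.
Round 3: Alice 14, Uma 7, Emma 14. Uma eliminated.
Round 4: Alice 14, Emma 21. Emma has a majority (≥18).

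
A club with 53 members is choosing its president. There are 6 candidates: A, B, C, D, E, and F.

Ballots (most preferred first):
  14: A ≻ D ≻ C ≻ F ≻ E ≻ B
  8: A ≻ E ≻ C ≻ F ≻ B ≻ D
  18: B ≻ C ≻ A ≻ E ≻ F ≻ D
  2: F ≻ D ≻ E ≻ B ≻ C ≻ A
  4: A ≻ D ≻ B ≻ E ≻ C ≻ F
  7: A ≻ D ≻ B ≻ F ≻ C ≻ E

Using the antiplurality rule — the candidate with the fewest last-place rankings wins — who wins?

Last-place votes: A 2, B 14, C 0, D 26, E 7, F 4.

C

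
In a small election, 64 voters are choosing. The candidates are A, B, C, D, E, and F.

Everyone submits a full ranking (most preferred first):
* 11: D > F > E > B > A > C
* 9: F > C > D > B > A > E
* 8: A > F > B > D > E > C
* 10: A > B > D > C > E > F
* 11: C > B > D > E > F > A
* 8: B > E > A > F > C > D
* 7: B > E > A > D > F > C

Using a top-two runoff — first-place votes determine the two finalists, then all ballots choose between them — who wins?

Round 1 first-place votes: A 18, B 15, C 11, D 11, E 0, F 9. A and B advance.
Runoff: A is ranked above B on 18 ballots, B above A on 46.

B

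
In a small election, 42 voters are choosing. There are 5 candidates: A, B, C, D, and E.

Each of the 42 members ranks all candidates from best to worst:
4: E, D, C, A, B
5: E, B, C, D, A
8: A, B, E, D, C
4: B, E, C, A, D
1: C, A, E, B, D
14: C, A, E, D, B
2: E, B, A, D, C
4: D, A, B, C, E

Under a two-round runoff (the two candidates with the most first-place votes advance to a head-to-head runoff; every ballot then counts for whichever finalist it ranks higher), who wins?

E

Round 1 first-place votes: A 8, B 4, C 15, D 4, E 11. C and E advance.
Runoff: C is ranked above E on 19 ballots, E above C on 23.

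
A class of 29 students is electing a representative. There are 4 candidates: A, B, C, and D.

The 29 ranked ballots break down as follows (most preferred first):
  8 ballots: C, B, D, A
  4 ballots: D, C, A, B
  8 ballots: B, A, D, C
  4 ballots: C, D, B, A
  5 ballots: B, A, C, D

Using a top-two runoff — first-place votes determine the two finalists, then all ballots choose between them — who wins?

Round 1 first-place votes: A 0, B 13, C 12, D 4. B and C advance.
Runoff: B is ranked above C on 13 ballots, C above B on 16.

C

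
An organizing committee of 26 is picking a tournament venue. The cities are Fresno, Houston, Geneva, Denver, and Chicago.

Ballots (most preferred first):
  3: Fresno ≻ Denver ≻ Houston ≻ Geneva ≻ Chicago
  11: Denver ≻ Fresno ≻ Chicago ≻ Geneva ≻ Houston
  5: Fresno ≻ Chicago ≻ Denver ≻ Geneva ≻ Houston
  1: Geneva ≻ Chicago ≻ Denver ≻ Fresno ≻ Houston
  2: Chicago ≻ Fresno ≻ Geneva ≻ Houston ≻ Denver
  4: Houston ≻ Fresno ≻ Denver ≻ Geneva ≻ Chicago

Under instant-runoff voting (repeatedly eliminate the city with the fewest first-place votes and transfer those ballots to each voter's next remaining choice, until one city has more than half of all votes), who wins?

Fresno

Round 1: Fresno 8, Houston 4, Geneva 1, Denver 11, Chicago 2. Geneva eliminated.
Round 2: Fresno 8, Houston 4, Denver 11, Chicago 3. Chicago eliminated.
Round 3: Fresno 10, Houston 4, Denver 12. Houston eliminated.
Round 4: Fresno 14, Denver 12. Fresno has a majority (≥14).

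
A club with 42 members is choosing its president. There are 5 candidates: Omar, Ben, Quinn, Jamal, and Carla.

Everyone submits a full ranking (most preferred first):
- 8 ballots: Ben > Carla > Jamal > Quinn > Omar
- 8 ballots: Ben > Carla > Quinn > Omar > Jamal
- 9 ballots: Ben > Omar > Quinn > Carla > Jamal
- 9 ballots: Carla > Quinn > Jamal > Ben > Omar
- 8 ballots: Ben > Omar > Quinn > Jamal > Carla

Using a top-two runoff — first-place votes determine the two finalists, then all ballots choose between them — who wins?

Ben

Round 1 first-place votes: Omar 0, Ben 33, Quinn 0, Jamal 0, Carla 9. Ben and Carla advance.
Runoff: Ben is ranked above Carla on 33 ballots, Carla above Ben on 9.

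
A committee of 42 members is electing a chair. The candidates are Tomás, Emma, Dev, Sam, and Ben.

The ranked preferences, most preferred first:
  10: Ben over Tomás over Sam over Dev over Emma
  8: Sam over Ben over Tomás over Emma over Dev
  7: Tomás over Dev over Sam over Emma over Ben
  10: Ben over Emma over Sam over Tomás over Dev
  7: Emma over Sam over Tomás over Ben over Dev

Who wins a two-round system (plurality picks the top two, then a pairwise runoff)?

Sam

Round 1 first-place votes: Tomás 7, Emma 7, Dev 0, Sam 8, Ben 20. Ben and Sam advance.
Runoff: Ben is ranked above Sam on 20 ballots, Sam above Ben on 22.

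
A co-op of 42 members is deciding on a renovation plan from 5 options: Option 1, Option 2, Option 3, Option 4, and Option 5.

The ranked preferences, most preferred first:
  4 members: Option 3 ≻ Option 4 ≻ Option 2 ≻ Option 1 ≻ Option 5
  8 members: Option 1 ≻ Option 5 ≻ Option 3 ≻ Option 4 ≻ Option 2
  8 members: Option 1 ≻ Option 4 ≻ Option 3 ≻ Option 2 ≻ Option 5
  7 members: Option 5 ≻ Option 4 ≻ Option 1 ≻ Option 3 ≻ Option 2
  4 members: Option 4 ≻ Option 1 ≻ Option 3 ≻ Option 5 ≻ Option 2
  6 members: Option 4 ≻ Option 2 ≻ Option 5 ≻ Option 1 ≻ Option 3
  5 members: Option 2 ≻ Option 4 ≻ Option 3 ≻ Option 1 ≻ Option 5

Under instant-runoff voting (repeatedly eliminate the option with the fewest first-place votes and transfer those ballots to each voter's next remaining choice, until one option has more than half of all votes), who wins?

Round 1: Option 1 16, Option 2 5, Option 3 4, Option 4 10, Option 5 7. Option 3 eliminated.
Round 2: Option 1 16, Option 2 5, Option 4 14, Option 5 7. Option 2 eliminated.
Round 3: Option 1 16, Option 4 19, Option 5 7. Option 5 eliminated.
Round 4: Option 1 16, Option 4 26. Option 4 has a majority (≥22).

Option 4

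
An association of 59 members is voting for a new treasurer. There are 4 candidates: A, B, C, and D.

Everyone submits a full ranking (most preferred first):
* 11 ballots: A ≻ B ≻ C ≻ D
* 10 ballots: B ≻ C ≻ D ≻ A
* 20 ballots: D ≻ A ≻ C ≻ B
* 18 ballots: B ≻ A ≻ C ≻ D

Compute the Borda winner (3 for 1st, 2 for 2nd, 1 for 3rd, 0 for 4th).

A: 11×3 + 10×0 + 20×2 + 18×2 = 109
B: 11×2 + 10×3 + 20×0 + 18×3 = 106
C: 11×1 + 10×2 + 20×1 + 18×1 = 69
D: 11×0 + 10×1 + 20×3 + 18×0 = 70

A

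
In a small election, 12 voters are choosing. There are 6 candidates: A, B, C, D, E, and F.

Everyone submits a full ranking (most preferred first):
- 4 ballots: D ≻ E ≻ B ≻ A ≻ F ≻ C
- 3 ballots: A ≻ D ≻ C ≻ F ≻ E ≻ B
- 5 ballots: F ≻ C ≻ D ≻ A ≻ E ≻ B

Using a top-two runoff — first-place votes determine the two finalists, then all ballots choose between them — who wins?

D

Round 1 first-place votes: A 3, B 0, C 0, D 4, E 0, F 5. F and D advance.
Runoff: F is ranked above D on 5 ballots, D above F on 7.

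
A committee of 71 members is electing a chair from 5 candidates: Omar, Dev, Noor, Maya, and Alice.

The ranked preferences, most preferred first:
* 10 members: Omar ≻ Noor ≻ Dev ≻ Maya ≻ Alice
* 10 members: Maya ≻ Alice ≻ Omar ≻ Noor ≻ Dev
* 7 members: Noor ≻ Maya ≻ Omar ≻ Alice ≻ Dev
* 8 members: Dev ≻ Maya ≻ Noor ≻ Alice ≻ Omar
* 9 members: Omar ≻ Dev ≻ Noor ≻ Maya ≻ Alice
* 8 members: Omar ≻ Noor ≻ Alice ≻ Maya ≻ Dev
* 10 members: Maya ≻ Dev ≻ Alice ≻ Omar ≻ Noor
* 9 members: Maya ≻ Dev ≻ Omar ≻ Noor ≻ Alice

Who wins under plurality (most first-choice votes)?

First-place votes: Omar 27, Dev 8, Noor 7, Maya 29, Alice 0.

Maya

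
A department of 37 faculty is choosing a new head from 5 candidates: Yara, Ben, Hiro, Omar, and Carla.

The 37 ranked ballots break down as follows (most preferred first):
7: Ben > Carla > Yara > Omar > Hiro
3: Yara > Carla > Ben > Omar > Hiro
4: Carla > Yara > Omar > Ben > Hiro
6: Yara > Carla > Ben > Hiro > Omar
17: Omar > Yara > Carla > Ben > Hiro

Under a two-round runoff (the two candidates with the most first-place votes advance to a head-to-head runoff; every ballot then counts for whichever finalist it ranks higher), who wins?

Round 1 first-place votes: Yara 9, Ben 7, Hiro 0, Omar 17, Carla 4. Omar and Yara advance.
Runoff: Omar is ranked above Yara on 17 ballots, Yara above Omar on 20.

Yara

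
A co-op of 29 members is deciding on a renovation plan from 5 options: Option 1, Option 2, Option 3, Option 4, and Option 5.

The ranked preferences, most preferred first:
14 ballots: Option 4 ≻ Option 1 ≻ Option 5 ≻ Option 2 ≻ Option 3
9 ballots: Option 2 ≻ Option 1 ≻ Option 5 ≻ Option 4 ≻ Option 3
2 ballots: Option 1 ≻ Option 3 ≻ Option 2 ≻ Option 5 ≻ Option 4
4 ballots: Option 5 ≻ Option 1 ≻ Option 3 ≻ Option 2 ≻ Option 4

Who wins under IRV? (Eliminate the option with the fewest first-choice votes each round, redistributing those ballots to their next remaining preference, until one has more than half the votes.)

Round 1: Option 1 2, Option 2 9, Option 3 0, Option 4 14, Option 5 4. Option 3 eliminated.
Round 2: Option 1 2, Option 2 9, Option 4 14, Option 5 4. Option 1 eliminated.
Round 3: Option 2 11, Option 4 14, Option 5 4. Option 5 eliminated.
Round 4: Option 2 15, Option 4 14. Option 2 has a majority (≥15).

Option 2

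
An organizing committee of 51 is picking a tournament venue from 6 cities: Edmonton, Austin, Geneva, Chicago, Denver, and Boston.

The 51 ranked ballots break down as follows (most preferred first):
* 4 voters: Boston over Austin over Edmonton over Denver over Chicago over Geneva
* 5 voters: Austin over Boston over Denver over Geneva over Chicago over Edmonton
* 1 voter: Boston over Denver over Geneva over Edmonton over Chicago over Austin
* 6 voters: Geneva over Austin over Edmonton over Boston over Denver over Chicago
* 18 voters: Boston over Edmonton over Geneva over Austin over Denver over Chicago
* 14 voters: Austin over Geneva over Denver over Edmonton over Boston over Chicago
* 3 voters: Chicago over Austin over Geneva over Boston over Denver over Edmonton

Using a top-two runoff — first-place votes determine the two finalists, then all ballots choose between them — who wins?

Round 1 first-place votes: Edmonton 0, Austin 19, Geneva 6, Chicago 3, Denver 0, Boston 23. Boston and Austin advance.
Runoff: Boston is ranked above Austin on 23 ballots, Austin above Boston on 28.

Austin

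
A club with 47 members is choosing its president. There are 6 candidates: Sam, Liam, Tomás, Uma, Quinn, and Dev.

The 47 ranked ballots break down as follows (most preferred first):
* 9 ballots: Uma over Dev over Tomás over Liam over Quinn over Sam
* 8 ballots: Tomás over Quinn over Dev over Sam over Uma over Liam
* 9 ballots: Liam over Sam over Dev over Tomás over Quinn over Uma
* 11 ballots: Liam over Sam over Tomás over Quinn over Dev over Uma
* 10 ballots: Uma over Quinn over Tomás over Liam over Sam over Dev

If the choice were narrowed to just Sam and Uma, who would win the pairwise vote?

Sam

Sam is ranked above Uma on 28 ballots; Uma above Sam on 19.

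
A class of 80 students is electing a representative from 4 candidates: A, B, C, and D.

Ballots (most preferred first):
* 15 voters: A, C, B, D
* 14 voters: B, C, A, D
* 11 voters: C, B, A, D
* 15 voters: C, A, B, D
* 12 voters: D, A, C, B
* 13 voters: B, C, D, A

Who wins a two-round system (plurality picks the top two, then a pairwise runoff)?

C

Round 1 first-place votes: A 15, B 27, C 26, D 12. B and C advance.
Runoff: B is ranked above C on 27 ballots, C above B on 53.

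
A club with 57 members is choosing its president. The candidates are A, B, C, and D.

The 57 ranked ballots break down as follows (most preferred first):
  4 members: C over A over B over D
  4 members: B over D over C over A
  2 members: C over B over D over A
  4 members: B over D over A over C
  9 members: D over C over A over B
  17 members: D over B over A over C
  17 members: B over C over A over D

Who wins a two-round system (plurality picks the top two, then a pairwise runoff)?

Round 1 first-place votes: A 0, B 25, C 6, D 26. D and B advance.
Runoff: D is ranked above B on 26 ballots, B above D on 31.

B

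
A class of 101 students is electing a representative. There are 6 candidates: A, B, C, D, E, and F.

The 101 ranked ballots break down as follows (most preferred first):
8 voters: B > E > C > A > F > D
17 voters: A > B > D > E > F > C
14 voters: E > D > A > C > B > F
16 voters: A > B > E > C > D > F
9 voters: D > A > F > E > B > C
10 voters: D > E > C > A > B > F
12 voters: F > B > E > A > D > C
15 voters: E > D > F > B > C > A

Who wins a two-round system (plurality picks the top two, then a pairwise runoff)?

E

Round 1 first-place votes: A 33, B 8, C 0, D 19, E 29, F 12. A and E advance.
Runoff: A is ranked above E on 42 ballots, E above A on 59.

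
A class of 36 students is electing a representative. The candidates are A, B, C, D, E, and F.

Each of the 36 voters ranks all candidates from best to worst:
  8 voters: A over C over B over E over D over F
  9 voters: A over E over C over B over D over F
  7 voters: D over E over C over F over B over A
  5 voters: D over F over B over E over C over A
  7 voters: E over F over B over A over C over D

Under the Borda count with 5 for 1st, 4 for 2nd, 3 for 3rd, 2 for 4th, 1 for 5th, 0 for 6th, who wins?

A: 8×5 + 9×5 + 7×0 + 5×0 + 7×2 = 99
B: 8×3 + 9×2 + 7×1 + 5×3 + 7×3 = 85
C: 8×4 + 9×3 + 7×3 + 5×1 + 7×1 = 92
D: 8×1 + 9×1 + 7×5 + 5×5 + 7×0 = 77
E: 8×2 + 9×4 + 7×4 + 5×2 + 7×5 = 125
F: 8×0 + 9×0 + 7×2 + 5×4 + 7×4 = 62

E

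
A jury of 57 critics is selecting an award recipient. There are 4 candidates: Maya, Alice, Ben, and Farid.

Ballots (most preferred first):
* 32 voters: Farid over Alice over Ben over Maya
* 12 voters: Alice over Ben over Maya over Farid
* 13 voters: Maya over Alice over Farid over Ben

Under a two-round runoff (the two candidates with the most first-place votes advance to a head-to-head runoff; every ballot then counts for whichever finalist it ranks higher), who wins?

Farid

Round 1 first-place votes: Maya 13, Alice 12, Ben 0, Farid 32. Farid and Maya advance.
Runoff: Farid is ranked above Maya on 32 ballots, Maya above Farid on 25.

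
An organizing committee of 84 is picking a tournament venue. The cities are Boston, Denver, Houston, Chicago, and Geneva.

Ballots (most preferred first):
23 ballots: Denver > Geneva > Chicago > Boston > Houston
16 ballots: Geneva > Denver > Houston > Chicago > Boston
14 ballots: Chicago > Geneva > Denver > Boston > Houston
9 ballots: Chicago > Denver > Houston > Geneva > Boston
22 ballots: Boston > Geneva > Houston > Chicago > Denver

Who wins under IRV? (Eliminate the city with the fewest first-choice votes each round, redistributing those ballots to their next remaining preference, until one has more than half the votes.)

Chicago

Round 1: Boston 22, Denver 23, Houston 0, Chicago 23, Geneva 16. Houston eliminated.
Round 2: Boston 22, Denver 23, Chicago 23, Geneva 16. Geneva eliminated.
Round 3: Boston 22, Denver 39, Chicago 23. Boston eliminated.
Round 4: Denver 39, Chicago 45. Chicago has a majority (≥43).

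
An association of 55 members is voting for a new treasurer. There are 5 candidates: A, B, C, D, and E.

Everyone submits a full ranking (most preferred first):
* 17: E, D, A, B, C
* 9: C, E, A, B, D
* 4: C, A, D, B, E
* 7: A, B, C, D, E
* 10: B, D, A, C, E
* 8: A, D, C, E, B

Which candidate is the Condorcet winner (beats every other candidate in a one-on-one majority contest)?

A vs B: 45–10
A vs C: 42–13
A vs D: 28–27
A vs E: 29–26
A beats every other candidate.

A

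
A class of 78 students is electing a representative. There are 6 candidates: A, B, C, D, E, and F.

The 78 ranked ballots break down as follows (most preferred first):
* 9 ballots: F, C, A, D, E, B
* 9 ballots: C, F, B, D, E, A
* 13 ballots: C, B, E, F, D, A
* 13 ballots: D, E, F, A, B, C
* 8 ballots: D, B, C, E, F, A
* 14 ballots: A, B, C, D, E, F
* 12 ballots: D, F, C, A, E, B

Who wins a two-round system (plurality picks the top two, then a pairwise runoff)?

C

Round 1 first-place votes: A 14, B 0, C 22, D 33, E 0, F 9. D and C advance.
Runoff: D is ranked above C on 33 ballots, C above D on 45.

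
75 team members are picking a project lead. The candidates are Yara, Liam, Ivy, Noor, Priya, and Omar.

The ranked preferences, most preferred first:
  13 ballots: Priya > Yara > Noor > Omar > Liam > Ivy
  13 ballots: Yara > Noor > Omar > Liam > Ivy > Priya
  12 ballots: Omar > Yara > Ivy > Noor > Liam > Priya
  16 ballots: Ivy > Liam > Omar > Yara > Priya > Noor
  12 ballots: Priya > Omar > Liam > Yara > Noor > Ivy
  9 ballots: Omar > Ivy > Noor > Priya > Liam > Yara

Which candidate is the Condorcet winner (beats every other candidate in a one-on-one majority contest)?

Omar vs Yara: 49–26
Omar vs Liam: 59–16
Omar vs Ivy: 59–16
Omar vs Noor: 49–26
Omar vs Priya: 50–25
Omar beats every other candidate.

Omar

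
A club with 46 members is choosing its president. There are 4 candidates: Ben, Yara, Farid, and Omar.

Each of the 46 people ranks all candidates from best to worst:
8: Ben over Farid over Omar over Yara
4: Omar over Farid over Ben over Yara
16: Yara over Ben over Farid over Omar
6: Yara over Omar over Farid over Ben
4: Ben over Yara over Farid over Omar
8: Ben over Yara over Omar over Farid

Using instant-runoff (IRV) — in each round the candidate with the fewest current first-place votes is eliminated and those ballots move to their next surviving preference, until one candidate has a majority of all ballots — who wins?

Round 1: Ben 20, Yara 22, Farid 0, Omar 4. Farid eliminated.
Round 2: Ben 20, Yara 22, Omar 4. Omar eliminated.
Round 3: Ben 24, Yara 22. Ben has a majority (≥24).

Ben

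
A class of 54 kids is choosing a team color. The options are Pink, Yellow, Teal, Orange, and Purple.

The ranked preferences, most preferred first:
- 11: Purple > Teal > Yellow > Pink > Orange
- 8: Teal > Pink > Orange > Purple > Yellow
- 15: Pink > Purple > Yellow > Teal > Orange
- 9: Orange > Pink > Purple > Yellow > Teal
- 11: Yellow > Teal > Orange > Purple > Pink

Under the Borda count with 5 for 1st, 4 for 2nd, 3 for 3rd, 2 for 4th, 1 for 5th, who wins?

Pink: 11×2 + 8×4 + 15×5 + 9×4 + 11×1 = 176
Yellow: 11×3 + 8×1 + 15×3 + 9×2 + 11×5 = 159
Teal: 11×4 + 8×5 + 15×2 + 9×1 + 11×4 = 167
Orange: 11×1 + 8×3 + 15×1 + 9×5 + 11×3 = 128
Purple: 11×5 + 8×2 + 15×4 + 9×3 + 11×2 = 180

Purple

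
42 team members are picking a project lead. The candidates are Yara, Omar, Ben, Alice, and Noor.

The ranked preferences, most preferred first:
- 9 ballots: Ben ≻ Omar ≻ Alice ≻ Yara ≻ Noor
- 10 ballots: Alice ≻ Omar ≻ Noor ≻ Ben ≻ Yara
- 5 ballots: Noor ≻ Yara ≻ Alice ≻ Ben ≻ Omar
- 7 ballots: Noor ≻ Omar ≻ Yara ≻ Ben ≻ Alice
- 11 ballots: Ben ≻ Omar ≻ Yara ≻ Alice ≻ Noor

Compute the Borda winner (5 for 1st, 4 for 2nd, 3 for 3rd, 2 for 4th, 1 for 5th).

Omar

Yara: 9×2 + 10×1 + 5×4 + 7×3 + 11×3 = 102
Omar: 9×4 + 10×4 + 5×1 + 7×4 + 11×4 = 153
Ben: 9×5 + 10×2 + 5×2 + 7×2 + 11×5 = 144
Alice: 9×3 + 10×5 + 5×3 + 7×1 + 11×2 = 121
Noor: 9×1 + 10×3 + 5×5 + 7×5 + 11×1 = 110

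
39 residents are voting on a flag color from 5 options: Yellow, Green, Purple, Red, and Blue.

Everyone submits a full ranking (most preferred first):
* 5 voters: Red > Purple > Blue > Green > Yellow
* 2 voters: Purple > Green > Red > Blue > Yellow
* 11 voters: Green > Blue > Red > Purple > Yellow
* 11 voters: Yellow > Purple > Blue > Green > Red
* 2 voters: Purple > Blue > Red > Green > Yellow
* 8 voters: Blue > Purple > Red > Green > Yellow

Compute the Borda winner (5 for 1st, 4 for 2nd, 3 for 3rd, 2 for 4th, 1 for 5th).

Yellow: 5×1 + 2×1 + 11×1 + 11×5 + 2×1 + 8×1 = 83
Green: 5×2 + 2×4 + 11×5 + 11×2 + 2×2 + 8×2 = 115
Purple: 5×4 + 2×5 + 11×2 + 11×4 + 2×5 + 8×4 = 138
Red: 5×5 + 2×3 + 11×3 + 11×1 + 2×3 + 8×3 = 105
Blue: 5×3 + 2×2 + 11×4 + 11×3 + 2×4 + 8×5 = 144

Blue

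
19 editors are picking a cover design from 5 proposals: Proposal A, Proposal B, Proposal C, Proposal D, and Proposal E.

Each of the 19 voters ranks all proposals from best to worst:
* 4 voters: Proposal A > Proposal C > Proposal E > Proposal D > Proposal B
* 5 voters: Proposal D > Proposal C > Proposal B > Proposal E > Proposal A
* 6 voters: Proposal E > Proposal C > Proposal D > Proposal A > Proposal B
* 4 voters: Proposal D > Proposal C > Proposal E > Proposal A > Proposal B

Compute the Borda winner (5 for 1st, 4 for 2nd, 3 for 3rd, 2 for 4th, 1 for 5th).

Proposal C

Proposal A: 4×5 + 5×1 + 6×2 + 4×2 = 45
Proposal B: 4×1 + 5×3 + 6×1 + 4×1 = 29
Proposal C: 4×4 + 5×4 + 6×4 + 4×4 = 76
Proposal D: 4×2 + 5×5 + 6×3 + 4×5 = 71
Proposal E: 4×3 + 5×2 + 6×5 + 4×3 = 64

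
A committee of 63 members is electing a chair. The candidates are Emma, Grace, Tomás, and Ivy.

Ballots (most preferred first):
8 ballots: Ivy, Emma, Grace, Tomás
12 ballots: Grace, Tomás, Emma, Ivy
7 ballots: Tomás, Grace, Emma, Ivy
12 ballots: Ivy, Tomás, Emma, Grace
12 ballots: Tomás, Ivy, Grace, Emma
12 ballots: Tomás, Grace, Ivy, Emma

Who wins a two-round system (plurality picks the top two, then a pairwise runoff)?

Tomás

Round 1 first-place votes: Emma 0, Grace 12, Tomás 31, Ivy 20. Tomás and Ivy advance.
Runoff: Tomás is ranked above Ivy on 43 ballots, Ivy above Tomás on 20.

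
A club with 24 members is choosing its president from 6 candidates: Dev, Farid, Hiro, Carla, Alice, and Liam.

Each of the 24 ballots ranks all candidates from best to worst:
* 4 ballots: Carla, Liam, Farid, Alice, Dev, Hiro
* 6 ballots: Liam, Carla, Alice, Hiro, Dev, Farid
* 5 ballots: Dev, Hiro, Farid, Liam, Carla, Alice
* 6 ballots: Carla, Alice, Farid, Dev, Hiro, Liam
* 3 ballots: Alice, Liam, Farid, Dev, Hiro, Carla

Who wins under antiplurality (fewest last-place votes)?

Dev

Last-place votes: Dev 0, Farid 6, Hiro 4, Carla 3, Alice 5, Liam 6.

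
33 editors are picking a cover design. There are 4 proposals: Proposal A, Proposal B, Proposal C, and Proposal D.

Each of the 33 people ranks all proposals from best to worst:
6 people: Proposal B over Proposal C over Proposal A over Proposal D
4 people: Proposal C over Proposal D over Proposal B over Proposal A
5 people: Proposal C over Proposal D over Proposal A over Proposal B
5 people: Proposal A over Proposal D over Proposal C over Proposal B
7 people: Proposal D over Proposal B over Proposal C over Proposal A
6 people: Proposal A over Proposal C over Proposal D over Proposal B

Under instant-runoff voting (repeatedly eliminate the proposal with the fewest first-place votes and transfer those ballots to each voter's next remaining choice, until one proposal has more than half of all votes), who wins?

Proposal C

Round 1: Proposal A 11, Proposal B 6, Proposal C 9, Proposal D 7. Proposal B eliminated.
Round 2: Proposal A 11, Proposal C 15, Proposal D 7. Proposal D eliminated.
Round 3: Proposal A 11, Proposal C 22. Proposal C has a majority (≥17).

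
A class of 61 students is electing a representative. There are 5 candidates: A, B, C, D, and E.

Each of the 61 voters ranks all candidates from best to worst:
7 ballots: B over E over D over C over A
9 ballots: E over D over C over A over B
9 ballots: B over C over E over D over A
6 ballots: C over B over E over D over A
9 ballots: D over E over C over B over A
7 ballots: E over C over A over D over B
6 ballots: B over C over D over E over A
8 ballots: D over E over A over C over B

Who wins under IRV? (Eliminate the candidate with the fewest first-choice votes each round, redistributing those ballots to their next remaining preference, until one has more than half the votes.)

D

Round 1: A 0, B 22, C 6, D 17, E 16. A eliminated.
Round 2: B 22, C 6, D 17, E 16. C eliminated.
Round 3: B 28, D 17, E 16. E eliminated.
Round 4: B 28, D 33. D has a majority (≥31).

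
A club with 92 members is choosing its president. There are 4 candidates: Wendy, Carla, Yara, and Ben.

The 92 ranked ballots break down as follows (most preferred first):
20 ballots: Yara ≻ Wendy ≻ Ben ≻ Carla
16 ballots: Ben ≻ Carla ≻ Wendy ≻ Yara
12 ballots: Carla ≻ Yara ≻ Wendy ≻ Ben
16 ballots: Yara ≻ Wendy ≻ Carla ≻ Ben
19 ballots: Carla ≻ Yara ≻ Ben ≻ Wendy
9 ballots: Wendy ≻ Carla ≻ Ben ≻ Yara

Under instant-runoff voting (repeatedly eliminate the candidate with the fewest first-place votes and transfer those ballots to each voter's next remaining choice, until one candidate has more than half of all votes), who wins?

Round 1: Wendy 9, Carla 31, Yara 36, Ben 16. Wendy eliminated.
Round 2: Carla 40, Yara 36, Ben 16. Ben eliminated.
Round 3: Carla 56, Yara 36. Carla has a majority (≥47).

Carla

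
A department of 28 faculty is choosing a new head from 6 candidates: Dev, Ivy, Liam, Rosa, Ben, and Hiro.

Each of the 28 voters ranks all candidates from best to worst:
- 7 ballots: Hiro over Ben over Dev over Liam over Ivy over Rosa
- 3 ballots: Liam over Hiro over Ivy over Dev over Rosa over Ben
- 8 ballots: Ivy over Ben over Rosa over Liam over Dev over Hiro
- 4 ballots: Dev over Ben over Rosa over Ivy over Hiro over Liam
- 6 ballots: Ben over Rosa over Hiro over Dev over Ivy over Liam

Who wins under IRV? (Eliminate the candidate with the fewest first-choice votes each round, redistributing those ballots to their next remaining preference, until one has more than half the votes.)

Round 1: Dev 4, Ivy 8, Liam 3, Rosa 0, Ben 6, Hiro 7. Rosa eliminated.
Round 2: Dev 4, Ivy 8, Liam 3, Ben 6, Hiro 7. Liam eliminated.
Round 3: Dev 4, Ivy 8, Ben 6, Hiro 10. Dev eliminated.
Round 4: Ivy 8, Ben 10, Hiro 10. Ivy eliminated.
Round 5: Ben 18, Hiro 10. Ben has a majority (≥15).

Ben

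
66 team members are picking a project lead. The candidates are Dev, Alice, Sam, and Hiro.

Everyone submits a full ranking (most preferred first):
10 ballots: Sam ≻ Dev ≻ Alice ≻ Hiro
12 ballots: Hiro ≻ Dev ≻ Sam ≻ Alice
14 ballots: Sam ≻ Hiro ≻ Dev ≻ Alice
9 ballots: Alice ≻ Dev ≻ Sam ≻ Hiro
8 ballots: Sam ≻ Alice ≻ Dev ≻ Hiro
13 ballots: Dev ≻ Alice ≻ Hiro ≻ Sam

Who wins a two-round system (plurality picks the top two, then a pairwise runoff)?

Dev

Round 1 first-place votes: Dev 13, Alice 9, Sam 32, Hiro 12. Sam and Dev advance.
Runoff: Sam is ranked above Dev on 32 ballots, Dev above Sam on 34.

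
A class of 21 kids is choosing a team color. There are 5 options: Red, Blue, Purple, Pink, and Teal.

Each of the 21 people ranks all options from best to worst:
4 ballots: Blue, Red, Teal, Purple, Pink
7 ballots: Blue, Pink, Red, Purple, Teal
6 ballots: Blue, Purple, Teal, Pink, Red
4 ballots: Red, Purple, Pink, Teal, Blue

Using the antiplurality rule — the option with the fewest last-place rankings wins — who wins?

Last-place votes: Red 6, Blue 4, Purple 0, Pink 4, Teal 7.

Purple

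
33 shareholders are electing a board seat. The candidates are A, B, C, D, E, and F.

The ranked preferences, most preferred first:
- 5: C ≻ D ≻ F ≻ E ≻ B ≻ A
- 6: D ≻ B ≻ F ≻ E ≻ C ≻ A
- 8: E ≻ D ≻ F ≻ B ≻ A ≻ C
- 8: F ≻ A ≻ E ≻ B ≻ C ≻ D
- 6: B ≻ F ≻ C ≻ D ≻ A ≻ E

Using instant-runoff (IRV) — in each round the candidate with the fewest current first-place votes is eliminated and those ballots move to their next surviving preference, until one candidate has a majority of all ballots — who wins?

D

Round 1: A 0, B 6, C 5, D 6, E 8, F 8. A eliminated.
Round 2: B 6, C 5, D 6, E 8, F 8. C eliminated.
Round 3: B 6, D 11, E 8, F 8. B eliminated.
Round 4: D 11, E 8, F 14. E eliminated.
Round 5: D 19, F 14. D has a majority (≥17).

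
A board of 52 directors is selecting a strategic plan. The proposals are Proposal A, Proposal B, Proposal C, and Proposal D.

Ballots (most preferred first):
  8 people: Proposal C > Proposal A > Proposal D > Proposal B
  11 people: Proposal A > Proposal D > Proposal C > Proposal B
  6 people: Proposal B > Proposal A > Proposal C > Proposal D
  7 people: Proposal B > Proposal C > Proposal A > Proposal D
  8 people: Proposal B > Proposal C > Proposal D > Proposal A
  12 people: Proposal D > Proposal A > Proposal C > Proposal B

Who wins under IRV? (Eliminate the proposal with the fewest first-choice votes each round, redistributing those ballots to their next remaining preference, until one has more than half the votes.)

Round 1: Proposal A 11, Proposal B 21, Proposal C 8, Proposal D 12. Proposal C eliminated.
Round 2: Proposal A 19, Proposal B 21, Proposal D 12. Proposal D eliminated.
Round 3: Proposal A 31, Proposal B 21. Proposal A has a majority (≥27).

Proposal A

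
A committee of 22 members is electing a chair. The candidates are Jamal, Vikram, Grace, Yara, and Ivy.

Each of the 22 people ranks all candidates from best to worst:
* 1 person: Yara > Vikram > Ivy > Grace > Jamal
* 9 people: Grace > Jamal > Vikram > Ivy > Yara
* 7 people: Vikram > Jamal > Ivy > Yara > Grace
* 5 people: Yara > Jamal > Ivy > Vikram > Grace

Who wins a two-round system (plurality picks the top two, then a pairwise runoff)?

Vikram

Round 1 first-place votes: Jamal 0, Vikram 7, Grace 9, Yara 6, Ivy 0. Grace and Vikram advance.
Runoff: Grace is ranked above Vikram on 9 ballots, Vikram above Grace on 13.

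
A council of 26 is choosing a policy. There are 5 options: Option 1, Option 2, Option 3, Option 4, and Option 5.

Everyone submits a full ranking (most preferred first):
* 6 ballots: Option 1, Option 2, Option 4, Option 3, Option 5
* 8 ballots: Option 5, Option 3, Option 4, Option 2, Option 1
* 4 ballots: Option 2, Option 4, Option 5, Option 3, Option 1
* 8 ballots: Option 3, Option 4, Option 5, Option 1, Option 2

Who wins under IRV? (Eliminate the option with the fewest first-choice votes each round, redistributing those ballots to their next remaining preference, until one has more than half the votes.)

Round 1: Option 1 6, Option 2 4, Option 3 8, Option 4 0, Option 5 8. Option 4 eliminated.
Round 2: Option 1 6, Option 2 4, Option 3 8, Option 5 8. Option 2 eliminated.
Round 3: Option 1 6, Option 3 8, Option 5 12. Option 1 eliminated.
Round 4: Option 3 14, Option 5 12. Option 3 has a majority (≥14).

Option 3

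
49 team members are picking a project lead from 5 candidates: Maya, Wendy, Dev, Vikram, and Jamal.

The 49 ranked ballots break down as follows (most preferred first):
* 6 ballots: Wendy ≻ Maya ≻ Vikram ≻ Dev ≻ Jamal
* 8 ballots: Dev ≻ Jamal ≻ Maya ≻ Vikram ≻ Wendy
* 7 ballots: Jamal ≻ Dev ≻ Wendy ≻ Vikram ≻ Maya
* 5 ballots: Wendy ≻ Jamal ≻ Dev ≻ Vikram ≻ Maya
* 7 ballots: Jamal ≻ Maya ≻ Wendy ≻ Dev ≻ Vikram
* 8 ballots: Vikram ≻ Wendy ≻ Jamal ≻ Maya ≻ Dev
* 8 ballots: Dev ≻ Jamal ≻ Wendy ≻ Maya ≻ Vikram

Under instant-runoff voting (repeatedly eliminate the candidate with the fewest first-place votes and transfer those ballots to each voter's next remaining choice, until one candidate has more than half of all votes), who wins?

Wendy

Round 1: Maya 0, Wendy 11, Dev 16, Vikram 8, Jamal 14. Maya eliminated.
Round 2: Wendy 11, Dev 16, Vikram 8, Jamal 14. Vikram eliminated.
Round 3: Wendy 19, Dev 16, Jamal 14. Jamal eliminated.
Round 4: Wendy 26, Dev 23. Wendy has a majority (≥25).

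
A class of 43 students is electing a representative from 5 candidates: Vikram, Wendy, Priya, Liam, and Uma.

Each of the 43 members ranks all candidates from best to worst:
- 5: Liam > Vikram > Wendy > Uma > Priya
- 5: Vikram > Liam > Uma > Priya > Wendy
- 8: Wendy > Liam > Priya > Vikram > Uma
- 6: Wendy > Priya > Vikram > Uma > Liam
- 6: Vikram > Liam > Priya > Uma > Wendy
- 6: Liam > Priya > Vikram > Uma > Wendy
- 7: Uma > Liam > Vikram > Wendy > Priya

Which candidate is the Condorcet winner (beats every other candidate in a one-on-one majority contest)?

Liam

Liam vs Vikram: 26–17
Liam vs Wendy: 29–14
Liam vs Priya: 37–6
Liam vs Uma: 30–13
Liam beats every other candidate.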